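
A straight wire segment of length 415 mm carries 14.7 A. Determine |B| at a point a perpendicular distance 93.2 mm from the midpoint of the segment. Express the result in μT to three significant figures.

For a finite straight segment, B = (μ₀I/4πd)(sinθ₁ + sinθ₂), where θ₁, θ₂ are the angles from the perpendicular to each end.
The perpendicular from the point meets the wire at its midpoint, so each end is L/2 = 0.2075 m away along the wire.
sinθ₁ = 0.2075/√(0.2075²+0.0932²) = 0.9122; sinθ₂ = 0.2075/√(0.2075²+0.0932²) = 0.9122.
B = (4π×10⁻⁷ × 14.7) / (4π × 0.0932) × (0.9122 + 0.9122) = 2.88×10⁻⁵ T.

B ≈ 28.8 μT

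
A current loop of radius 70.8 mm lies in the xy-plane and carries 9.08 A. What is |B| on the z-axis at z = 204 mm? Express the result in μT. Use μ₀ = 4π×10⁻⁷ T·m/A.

B ≈ 2.84 μT

On the axis of a circular loop, B = μ₀IR² / [2(R²+z²)^(3/2)].
R² + z² = (0.0708)² + (0.204)² = 0.04663 m², and (R²+z²)^(3/2) = 1.01×10⁻² m³.
B = (4π×10⁻⁷ × 9.08 × 0.005013) / (2 × 1.01×10⁻²) = 2.84×10⁻⁶ T.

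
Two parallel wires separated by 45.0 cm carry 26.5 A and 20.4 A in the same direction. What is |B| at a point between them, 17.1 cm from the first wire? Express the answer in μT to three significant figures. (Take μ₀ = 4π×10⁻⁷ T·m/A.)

B ≈ 16.4 μT

Each long wire gives B = μ₀I/(2πd). Distances are d₁ = 0.171 m and d₂ = 0.279 m.
B₁ = 3.10×10⁻⁵ T, B₂ = 1.46×10⁻⁵ T.
Between parallel currents the two contributions point in opposite directions, so they subtract. B = |B₁ − B₂| = |3.10×10⁻⁵ − 1.46×10⁻⁵| = 1.64×10⁻⁵ T.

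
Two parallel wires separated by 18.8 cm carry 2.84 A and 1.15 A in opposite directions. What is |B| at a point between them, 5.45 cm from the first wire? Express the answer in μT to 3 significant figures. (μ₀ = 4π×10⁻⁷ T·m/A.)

Each long wire gives B = μ₀I/(2πd). Distances are d₁ = 0.0545 m and d₂ = 0.1335 m.
B₁ = 1.04×10⁻⁵ T, B₂ = 1.72×10⁻⁶ T.
Between antiparallel currents both contributions point the same way, so they add. B = B₁ + B₂ = 1.04×10⁻⁵ + 1.72×10⁻⁶ = 1.21×10⁻⁵ T.

B ≈ 12.1 μT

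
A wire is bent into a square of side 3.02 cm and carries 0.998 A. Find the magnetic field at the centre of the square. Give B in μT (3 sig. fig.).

Each side is a finite straight segment at perpendicular distance d = a/(2 tan(π/4)) = 0.0151 m from the centre, with end-angles ±π/4.
One side contributes B₁ = (μ₀I/4πd)·2 sin(π/4) = 9.35×10⁻⁶ T.
All 4 sides add in the same direction: B = 4 × 9.35×10⁻⁶ = 3.74×10⁻⁵ T.

B ≈ 37.4 μT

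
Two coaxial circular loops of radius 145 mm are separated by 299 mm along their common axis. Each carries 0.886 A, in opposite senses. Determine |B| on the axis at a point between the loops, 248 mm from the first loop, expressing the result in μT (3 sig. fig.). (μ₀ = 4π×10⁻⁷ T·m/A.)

Each loop contributes B = μ₀IR²/[2(R²+z²)^(3/2)] on the axis, with z measured from that loop.
Loop 1 (z = 0.248 m): B₁ = 4.94×10⁻⁷ T. Loop 2 (z = 0.051 m): B₂ = 3.22×10⁻⁶ T.
The fields oppose: B = |B₁ − B₂| = 2.73×10⁻⁶ T.

B ≈ 2.73 μT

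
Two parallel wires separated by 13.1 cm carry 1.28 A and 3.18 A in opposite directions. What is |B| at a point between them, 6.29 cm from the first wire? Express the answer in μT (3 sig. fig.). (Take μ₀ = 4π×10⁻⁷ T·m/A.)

Each long wire gives B = μ₀I/(2πd). Distances are d₁ = 0.0629 m and d₂ = 0.0681 m.
B₁ = 4.07×10⁻⁶ T, B₂ = 9.34×10⁻⁶ T.
Between antiparallel currents both contributions point the same way, so they add. B = B₁ + B₂ = 4.07×10⁻⁶ + 9.34×10⁻⁶ = 1.34×10⁻⁵ T.

B ≈ 13.4 μT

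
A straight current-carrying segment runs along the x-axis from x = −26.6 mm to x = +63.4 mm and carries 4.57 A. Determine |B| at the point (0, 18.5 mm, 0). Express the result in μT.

B ≈ 44.0 μT

For a finite straight segment, B = (μ₀I/4πd)(sinθ₁ + sinθ₂), where θ₁, θ₂ are the angles from the perpendicular to each end.
The perpendicular distance is d = 0.0185 m; the end-offsets along the wire are a = 0.0266 m and b = 0.0634 m.
sinθ₁ = 0.0266/√(0.0266²+0.0185²) = 0.8210; sinθ₂ = 0.0634/√(0.0634²+0.0185²) = 0.9600.
B = (4π×10⁻⁷ × 4.57) / (4π × 0.0185) × (0.8210 + 0.9600) = 4.40×10⁻⁵ T.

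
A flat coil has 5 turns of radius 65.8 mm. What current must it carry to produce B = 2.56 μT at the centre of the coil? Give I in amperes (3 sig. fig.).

I ≈ 0.0536 A

For an N-turn coil, B = Nμ₀I/(2R) with R = 0.0658 m, so I = 2RB/(Nμ₀) = 2 × 0.0658 × 2.56×10⁻⁶ / (5 × 4π×10⁻⁷) = 5.36×10⁻² A.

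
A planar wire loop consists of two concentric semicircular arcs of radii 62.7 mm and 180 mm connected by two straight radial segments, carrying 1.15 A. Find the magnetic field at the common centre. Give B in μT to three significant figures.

B ≈ 3.75 μT

The radial connectors point toward the centre, so dl × r̂ = 0 and they contribute nothing.
Each semicircle gives μ₀I/(4R): inner arc 5.76×10⁻⁶ T, outer arc 2.01×10⁻⁶ T.
The two arcs carry current in opposite angular senses, so their fields oppose: B = |5.76×10⁻⁶ − 2.01×10⁻⁶| = 3.75×10⁻⁶ T.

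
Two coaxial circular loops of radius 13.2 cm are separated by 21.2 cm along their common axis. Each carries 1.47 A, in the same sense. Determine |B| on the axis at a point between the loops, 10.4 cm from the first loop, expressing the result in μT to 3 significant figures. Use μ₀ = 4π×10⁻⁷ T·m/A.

B ≈ 6.64 μT

Each loop contributes B = μ₀IR²/[2(R²+z²)^(3/2)] on the axis, with z measured from that loop.
Loop 1 (z = 0.104 m): B₁ = 3.39×10⁻⁶ T. Loop 2 (z = 0.108 m): B₂ = 3.24×10⁻⁶ T.
The fields add: B = B₁ + B₂ = 6.64×10⁻⁶ T.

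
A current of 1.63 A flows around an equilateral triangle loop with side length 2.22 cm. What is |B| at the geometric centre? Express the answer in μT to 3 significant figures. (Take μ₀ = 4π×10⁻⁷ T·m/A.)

B ≈ 132 μT

Each side is a finite straight segment at perpendicular distance d = a/(2 tan(π/3)) = 0.006409 m from the centre, with end-angles ±π/3.
One side contributes B₁ = (μ₀I/4πd)·2 sin(π/3) = 4.41×10⁻⁵ T.
All 3 sides add in the same direction: B = 3 × 4.41×10⁻⁵ = 1.32×10⁻⁴ T.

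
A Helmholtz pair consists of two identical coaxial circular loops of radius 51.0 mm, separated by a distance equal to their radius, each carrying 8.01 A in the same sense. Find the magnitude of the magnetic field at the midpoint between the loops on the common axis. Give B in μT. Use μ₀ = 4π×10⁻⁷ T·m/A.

B ≈ 141 μT

Each loop contributes B = μ₀IR²/[2(R²+z²)^(3/2)] on the axis, with z measured from that loop.
Loop 1 (z = 0.0255 m): B₁ = 7.06×10⁻⁵ T. Loop 2 (z = 0.0255 m): B₂ = 7.06×10⁻⁵ T.
The fields add: B = B₁ + B₂ = 1.41×10⁻⁴ T.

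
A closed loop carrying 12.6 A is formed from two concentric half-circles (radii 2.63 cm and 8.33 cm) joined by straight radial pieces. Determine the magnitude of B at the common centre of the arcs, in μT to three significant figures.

B ≈ 103 μT

The radial connectors point toward the centre, so dl × r̂ = 0 and they contribute nothing.
Each semicircle gives μ₀I/(4R): inner arc 1.51×10⁻⁴ T, outer arc 4.75×10⁻⁵ T.
The two arcs carry current in opposite angular senses, so their fields oppose: B = |1.51×10⁻⁴ − 4.75×10⁻⁵| = 1.03×10⁻⁴ T.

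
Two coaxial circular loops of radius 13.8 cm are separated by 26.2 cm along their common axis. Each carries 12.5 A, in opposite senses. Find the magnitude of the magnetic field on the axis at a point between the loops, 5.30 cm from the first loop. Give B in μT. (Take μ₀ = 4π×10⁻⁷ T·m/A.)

B ≈ 36.8 μT

Each loop contributes B = μ₀IR²/[2(R²+z²)^(3/2)] on the axis, with z measured from that loop.
Loop 1 (z = 0.053 m): B₁ = 4.63×10⁻⁵ T. Loop 2 (z = 0.209 m): B₂ = 9.52×10⁻⁶ T.
The fields oppose: B = |B₁ − B₂| = 3.68×10⁻⁵ T.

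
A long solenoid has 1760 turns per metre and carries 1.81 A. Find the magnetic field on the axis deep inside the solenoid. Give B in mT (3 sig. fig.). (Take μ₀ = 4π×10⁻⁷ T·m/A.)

B ≈ 4.00 mT

Inside a long solenoid, B = μ₀nI with n = 1760 turns/m.
B = 4π×10⁻⁷ × 1760 × 1.81 = 4.00×10⁻³ T.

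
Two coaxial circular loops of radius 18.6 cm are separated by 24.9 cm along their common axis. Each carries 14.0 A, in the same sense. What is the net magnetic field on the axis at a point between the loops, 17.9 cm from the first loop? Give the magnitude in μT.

Each loop contributes B = μ₀IR²/[2(R²+z²)^(3/2)] on the axis, with z measured from that loop.
Loop 1 (z = 0.179 m): B₁ = 1.77×10⁻⁵ T. Loop 2 (z = 0.07 m): B₂ = 3.88×10⁻⁵ T.
The fields add: B = B₁ + B₂ = 5.65×10⁻⁵ T.

B ≈ 56.5 μT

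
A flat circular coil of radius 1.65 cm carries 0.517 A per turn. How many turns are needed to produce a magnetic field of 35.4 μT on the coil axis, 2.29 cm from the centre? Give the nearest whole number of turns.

For an N-turn coil, B = Nμ₀IR²/[2(R²+z²)^(3/2)]. A single turn gives B₁ = 3.93×10⁻⁶ T with R = 0.0165 m, z = 0.0229 m.
N = B/B₁ = 3.54×10⁻⁵ / 3.93×10⁻⁶ = 9.00.

N = 9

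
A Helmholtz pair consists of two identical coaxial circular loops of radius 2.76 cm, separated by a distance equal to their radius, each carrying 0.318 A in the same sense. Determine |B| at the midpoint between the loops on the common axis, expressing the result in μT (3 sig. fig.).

B ≈ 10.4 μT

Each loop contributes B = μ₀IR²/[2(R²+z²)^(3/2)] on the axis, with z measured from that loop.
Loop 1 (z = 0.0138 m): B₁ = 5.18×10⁻⁶ T. Loop 2 (z = 0.0138 m): B₂ = 5.18×10⁻⁶ T.
The fields add: B = B₁ + B₂ = 1.04×10⁻⁵ T.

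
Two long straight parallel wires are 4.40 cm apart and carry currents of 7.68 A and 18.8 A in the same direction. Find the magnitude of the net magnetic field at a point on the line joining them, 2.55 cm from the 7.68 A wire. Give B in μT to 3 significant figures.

Each long wire gives B = μ₀I/(2πd). Distances are d₁ = 0.0255 m and d₂ = 0.0185 m.
B₁ = 6.02×10⁻⁵ T, B₂ = 2.03×10⁻⁴ T.
Between parallel currents the two contributions point in opposite directions, so they subtract. B = |B₁ − B₂| = |6.02×10⁻⁵ − 2.03×10⁻⁴| = 1.43×10⁻⁴ T.

B ≈ 143 μT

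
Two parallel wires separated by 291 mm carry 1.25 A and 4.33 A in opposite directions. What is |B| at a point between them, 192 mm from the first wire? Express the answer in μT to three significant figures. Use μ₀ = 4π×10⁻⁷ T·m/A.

B ≈ 10.0 μT

Each long wire gives B = μ₀I/(2πd). Distances are d₁ = 0.192 m and d₂ = 0.099 m.
B₁ = 1.30×10⁻⁶ T, B₂ = 8.75×10⁻⁶ T.
Between antiparallel currents both contributions point the same way, so they add. B = B₁ + B₂ = 1.30×10⁻⁶ + 8.75×10⁻⁶ = 1.00×10⁻⁵ T.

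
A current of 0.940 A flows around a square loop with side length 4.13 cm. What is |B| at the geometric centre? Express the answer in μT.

B ≈ 25.8 μT

Each side is a finite straight segment at perpendicular distance d = a/(2 tan(π/4)) = 0.02065 m from the centre, with end-angles ±π/4.
One side contributes B₁ = (μ₀I/4πd)·2 sin(π/4) = 6.44×10⁻⁶ T.
All 4 sides add in the same direction: B = 4 × 6.44×10⁻⁶ = 2.58×10⁻⁵ T.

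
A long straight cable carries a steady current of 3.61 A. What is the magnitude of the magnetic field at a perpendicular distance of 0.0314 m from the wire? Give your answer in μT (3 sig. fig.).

For an infinitely long straight wire, B = μ₀I/(2πd).
B = (4π×10⁻⁷ × 3.61) / (2π × 0.0314) = 2.30×10⁻⁵ T.

B ≈ 23.0 μT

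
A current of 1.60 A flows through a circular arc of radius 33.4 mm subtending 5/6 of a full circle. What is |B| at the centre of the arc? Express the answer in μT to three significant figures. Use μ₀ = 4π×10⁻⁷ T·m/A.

The Biot–Savart field of a circular arc at its centre is B = μ₀Iφ/(4πR), with φ = 5.236 rad.
B = (4π×10⁻⁷ × 1.60 × 5.236) / (4π × 0.0334) = 2.51×10⁻⁵ T.

B ≈ 25.1 μT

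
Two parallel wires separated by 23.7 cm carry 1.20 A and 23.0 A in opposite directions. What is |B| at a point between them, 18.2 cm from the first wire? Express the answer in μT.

B ≈ 85.0 μT

Each long wire gives B = μ₀I/(2πd). Distances are d₁ = 0.182 m and d₂ = 0.055 m.
B₁ = 1.32×10⁻⁶ T, B₂ = 8.36×10⁻⁵ T.
Between antiparallel currents both contributions point the same way, so they add. B = B₁ + B₂ = 1.32×10⁻⁶ + 8.36×10⁻⁵ = 8.50×10⁻⁵ T.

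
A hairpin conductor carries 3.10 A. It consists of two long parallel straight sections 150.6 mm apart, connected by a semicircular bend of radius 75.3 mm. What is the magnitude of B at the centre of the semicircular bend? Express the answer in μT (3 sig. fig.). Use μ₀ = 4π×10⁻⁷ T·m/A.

B ≈ 21.2 μT

The semicircular arc contributes B_arc = μ₀I·π/(4πR) = μ₀I/(4R) = 1.29×10⁻⁵ T.
Each semi-infinite lead is at perpendicular distance R = 0.0753 m from the centre, with the perpendicular foot at its near end, so it contributes μ₀I/(4πR); both point the same way, together 8.23×10⁻⁶ T.
Arc and leads all point the same direction: B = 1.29×10⁻⁵ + 8.23×10⁻⁶ = 2.12×10⁻⁵ T.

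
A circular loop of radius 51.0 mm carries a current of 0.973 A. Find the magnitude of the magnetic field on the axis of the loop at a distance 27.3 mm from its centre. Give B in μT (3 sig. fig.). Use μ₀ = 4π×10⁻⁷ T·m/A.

On the axis of a circular loop, B = μ₀IR² / [2(R²+z²)^(3/2)].
R² + z² = (0.051)² + (0.0273)² = 0.003346 m², and (R²+z²)^(3/2) = 1.94×10⁻⁴ m³.
B = (4π×10⁻⁷ × 0.973 × 0.002601) / (2 × 1.94×10⁻⁴) = 8.21×10⁻⁶ T.

B ≈ 8.21 μT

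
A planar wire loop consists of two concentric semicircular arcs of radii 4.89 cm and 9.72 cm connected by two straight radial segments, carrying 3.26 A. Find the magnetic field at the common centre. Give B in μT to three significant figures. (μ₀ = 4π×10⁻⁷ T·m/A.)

The radial connectors point toward the centre, so dl × r̂ = 0 and they contribute nothing.
Each semicircle gives μ₀I/(4R): inner arc 2.09×10⁻⁵ T, outer arc 1.05×10⁻⁵ T.
The two arcs carry current in opposite angular senses, so their fields oppose: B = |2.09×10⁻⁵ − 1.05×10⁻⁵| = 1.04×10⁻⁵ T.

B ≈ 10.4 μT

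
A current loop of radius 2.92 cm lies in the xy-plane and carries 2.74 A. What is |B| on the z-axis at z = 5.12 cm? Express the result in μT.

On the axis of a circular loop, B = μ₀IR² / [2(R²+z²)^(3/2)].
R² + z² = (0.0292)² + (0.0512)² = 0.003474 m², and (R²+z²)^(3/2) = 2.05×10⁻⁴ m³.
B = (4π×10⁻⁷ × 2.74 × 0.0008526) / (2 × 2.05×10⁻⁴) = 7.17×10⁻⁶ T.

B ≈ 7.17 μT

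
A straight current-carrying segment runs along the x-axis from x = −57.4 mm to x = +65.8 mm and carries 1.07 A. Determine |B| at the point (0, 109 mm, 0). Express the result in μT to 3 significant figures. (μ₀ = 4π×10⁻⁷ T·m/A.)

B ≈ 0.965 μT

For a finite straight segment, B = (μ₀I/4πd)(sinθ₁ + sinθ₂), where θ₁, θ₂ are the angles from the perpendicular to each end.
The perpendicular distance is d = 0.109 m; the end-offsets along the wire are a = 0.0574 m and b = 0.0658 m.
sinθ₁ = 0.0574/√(0.0574²+0.109²) = 0.4659; sinθ₂ = 0.0658/√(0.0658²+0.109²) = 0.5168.
B = (4π×10⁻⁷ × 1.07) / (4π × 0.109) × (0.4659 + 0.5168) = 9.65×10⁻⁷ T.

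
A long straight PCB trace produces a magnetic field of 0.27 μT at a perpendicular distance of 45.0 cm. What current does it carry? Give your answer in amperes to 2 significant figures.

For a long straight wire B = μ₀I/(2πd), so I = 2πdB/μ₀.
I = 2π × 0.45 × 2.70×10⁻⁷ / (4π×10⁻⁷) = 0.607 A.

I ≈ 0.61 A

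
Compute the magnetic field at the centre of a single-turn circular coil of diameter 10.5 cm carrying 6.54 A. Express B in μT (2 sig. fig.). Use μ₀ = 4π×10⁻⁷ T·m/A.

At the centre of a circular loop the Biot–Savart law gives B = μ₀I/(2R) (so R = 0.0525 m).
B = (4π×10⁻⁷ × 6.54) / (2 × 0.0525) = 7.83×10⁻⁵ T.

B ≈ 78 μT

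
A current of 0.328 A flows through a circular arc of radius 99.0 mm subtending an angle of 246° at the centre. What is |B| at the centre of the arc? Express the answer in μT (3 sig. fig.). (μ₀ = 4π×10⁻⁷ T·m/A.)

B ≈ 1.42 μT

The Biot–Savart field of a circular arc at its centre is B = μ₀Iφ/(4πR), with φ = 4.294 rad.
B = (4π×10⁻⁷ × 0.328 × 4.294) / (4π × 0.099) = 1.42×10⁻⁶ T.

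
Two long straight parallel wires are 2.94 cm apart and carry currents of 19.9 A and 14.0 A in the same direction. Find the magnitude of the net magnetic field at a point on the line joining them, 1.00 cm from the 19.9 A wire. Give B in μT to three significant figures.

Each long wire gives B = μ₀I/(2πd). Distances are d₁ = 0.01 m and d₂ = 0.0194 m.
B₁ = 3.98×10⁻⁴ T, B₂ = 1.44×10⁻⁴ T.
Between parallel currents the two contributions point in opposite directions, so they subtract. B = |B₁ − B₂| = |3.98×10⁻⁴ − 1.44×10⁻⁴| = 2.54×10⁻⁴ T.

B ≈ 254 μT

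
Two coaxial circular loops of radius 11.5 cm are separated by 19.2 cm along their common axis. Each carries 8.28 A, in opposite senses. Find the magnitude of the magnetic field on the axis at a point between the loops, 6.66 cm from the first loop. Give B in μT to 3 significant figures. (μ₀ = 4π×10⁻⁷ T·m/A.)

B ≈ 15.3 μT

Each loop contributes B = μ₀IR²/[2(R²+z²)^(3/2)] on the axis, with z measured from that loop.
Loop 1 (z = 0.0666 m): B₁ = 2.93×10⁻⁵ T. Loop 2 (z = 0.1254 m): B₂ = 1.40×10⁻⁵ T.
The fields oppose: B = |B₁ − B₂| = 1.53×10⁻⁵ T.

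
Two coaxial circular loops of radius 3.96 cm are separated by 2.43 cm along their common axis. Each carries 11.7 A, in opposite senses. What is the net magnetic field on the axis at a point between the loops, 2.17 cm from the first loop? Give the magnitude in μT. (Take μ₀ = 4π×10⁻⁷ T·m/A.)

Each loop contributes B = μ₀IR²/[2(R²+z²)^(3/2)] on the axis, with z measured from that loop.
Loop 1 (z = 0.0217 m): B₁ = 1.25×10⁻⁴ T. Loop 2 (z = 0.0026 m): B₂ = 1.84×10⁻⁴ T.
The fields oppose: B = |B₁ − B₂| = 5.92×10⁻⁵ T.

B ≈ 59.2 μT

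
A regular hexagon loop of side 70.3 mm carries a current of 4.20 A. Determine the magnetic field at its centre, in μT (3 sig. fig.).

B ≈ 41.4 μT

Each side is a finite straight segment at perpendicular distance d = a/(2 tan(π/6)) = 0.06088 m from the centre, with end-angles ±π/6.
One side contributes B₁ = (μ₀I/4πd)·2 sin(π/6) = 6.90×10⁻⁶ T.
All 6 sides add in the same direction: B = 6 × 6.90×10⁻⁶ = 4.14×10⁻⁵ T.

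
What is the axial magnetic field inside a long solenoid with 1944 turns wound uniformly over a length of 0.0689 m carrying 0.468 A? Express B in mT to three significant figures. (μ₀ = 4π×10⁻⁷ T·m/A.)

Inside a long solenoid, B = μ₀nI with n = 2.821×10⁴ turns/m.
B = 4π×10⁻⁷ × 2.821×10⁴ × 0.468 = 1.66×10⁻² T.

B ≈ 16.6 mT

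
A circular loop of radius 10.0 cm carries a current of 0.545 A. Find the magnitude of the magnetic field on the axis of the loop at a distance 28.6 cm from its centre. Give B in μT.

B ≈ 0.123 μT

On the axis of a circular loop, B = μ₀IR² / [2(R²+z²)^(3/2)].
R² + z² = (0.1)² + (0.286)² = 0.0918 m², and (R²+z²)^(3/2) = 2.78×10⁻² m³.
B = (4π×10⁻⁷ × 0.545 × 0.01) / (2 × 2.78×10⁻²) = 1.23×10⁻⁷ T.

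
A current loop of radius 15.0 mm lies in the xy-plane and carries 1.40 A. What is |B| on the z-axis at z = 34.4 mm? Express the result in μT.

On the axis of a circular loop, B = μ₀IR² / [2(R²+z²)^(3/2)].
R² + z² = (0.015)² + (0.0344)² = 0.001408 m², and (R²+z²)^(3/2) = 5.29×10⁻⁵ m³.
B = (4π×10⁻⁷ × 1.40 × 0.000225) / (2 × 5.29×10⁻⁵) = 3.74×10⁻⁶ T.

B ≈ 3.74 μT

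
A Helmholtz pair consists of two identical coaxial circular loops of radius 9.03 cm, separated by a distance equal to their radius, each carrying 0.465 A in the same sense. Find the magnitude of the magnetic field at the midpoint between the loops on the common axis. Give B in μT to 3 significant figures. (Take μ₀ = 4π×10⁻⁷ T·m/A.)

B ≈ 4.63 μT

Each loop contributes B = μ₀IR²/[2(R²+z²)^(3/2)] on the axis, with z measured from that loop.
Loop 1 (z = 0.04515 m): B₁ = 2.32×10⁻⁶ T. Loop 2 (z = 0.04515 m): B₂ = 2.32×10⁻⁶ T.
The fields add: B = B₁ + B₂ = 4.63×10⁻⁶ T.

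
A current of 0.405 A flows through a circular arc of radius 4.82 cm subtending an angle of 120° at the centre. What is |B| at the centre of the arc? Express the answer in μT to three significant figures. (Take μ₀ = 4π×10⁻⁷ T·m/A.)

The Biot–Savart field of a circular arc at its centre is B = μ₀Iφ/(4πR), with φ = 2.094 rad.
B = (4π×10⁻⁷ × 0.405 × 2.094) / (4π × 0.0482) = 1.76×10⁻⁶ T.

B ≈ 1.76 μT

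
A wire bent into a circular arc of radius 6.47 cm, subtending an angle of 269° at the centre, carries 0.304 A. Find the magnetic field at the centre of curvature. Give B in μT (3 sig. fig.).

The Biot–Savart field of a circular arc at its centre is B = μ₀Iφ/(4πR), with φ = 4.695 rad.
B = (4π×10⁻⁷ × 0.304 × 4.695) / (4π × 0.0647) = 2.21×10⁻⁶ T.

B ≈ 2.21 μT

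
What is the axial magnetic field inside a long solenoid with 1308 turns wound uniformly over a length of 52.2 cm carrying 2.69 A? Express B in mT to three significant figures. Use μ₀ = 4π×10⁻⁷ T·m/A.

B ≈ 8.47 mT

Inside a long solenoid, B = μ₀nI with n = 2506 turns/m.
B = 4π×10⁻⁷ × 2506 × 2.69 = 8.47×10⁻³ T.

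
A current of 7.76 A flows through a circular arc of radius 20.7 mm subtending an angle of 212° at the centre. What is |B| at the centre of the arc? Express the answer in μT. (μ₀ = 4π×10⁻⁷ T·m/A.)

B ≈ 139 μT

The Biot–Savart field of a circular arc at its centre is B = μ₀Iφ/(4πR), with φ = 3.7 rad.
B = (4π×10⁻⁷ × 7.76 × 3.7) / (4π × 0.0207) = 1.39×10⁻⁴ T.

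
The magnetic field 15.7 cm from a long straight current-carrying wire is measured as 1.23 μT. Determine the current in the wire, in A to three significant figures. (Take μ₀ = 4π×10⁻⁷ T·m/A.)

For a long straight wire B = μ₀I/(2πd), so I = 2πdB/μ₀.
I = 2π × 0.157 × 1.23×10⁻⁶ / (4π×10⁻⁷) = 0.966 A.

I ≈ 0.966 A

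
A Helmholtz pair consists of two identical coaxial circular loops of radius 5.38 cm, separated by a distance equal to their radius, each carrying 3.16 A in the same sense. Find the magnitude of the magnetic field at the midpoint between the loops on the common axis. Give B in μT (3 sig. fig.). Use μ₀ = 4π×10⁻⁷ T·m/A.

Each loop contributes B = μ₀IR²/[2(R²+z²)^(3/2)] on the axis, with z measured from that loop.
Loop 1 (z = 0.0269 m): B₁ = 2.64×10⁻⁵ T. Loop 2 (z = 0.0269 m): B₂ = 2.64×10⁻⁵ T.
The fields add: B = B₁ + B₂ = 5.28×10⁻⁵ T.

B ≈ 52.8 μT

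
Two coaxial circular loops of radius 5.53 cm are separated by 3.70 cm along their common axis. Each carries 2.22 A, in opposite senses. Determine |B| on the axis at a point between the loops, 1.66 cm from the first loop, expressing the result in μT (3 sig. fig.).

B ≈ 1.33 μT

Each loop contributes B = μ₀IR²/[2(R²+z²)^(3/2)] on the axis, with z measured from that loop.
Loop 1 (z = 0.0166 m): B₁ = 2.22×10⁻⁵ T. Loop 2 (z = 0.0204 m): B₂ = 2.08×10⁻⁵ T.
The fields oppose: B = |B₁ − B₂| = 1.33×10⁻⁶ T.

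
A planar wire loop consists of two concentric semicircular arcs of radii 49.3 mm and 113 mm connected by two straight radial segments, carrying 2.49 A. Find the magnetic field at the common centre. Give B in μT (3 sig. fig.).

B ≈ 8.94 μT

The radial connectors point toward the centre, so dl × r̂ = 0 and they contribute nothing.
Each semicircle gives μ₀I/(4R): inner arc 1.59×10⁻⁵ T, outer arc 6.92×10⁻⁶ T.
The two arcs carry current in opposite angular senses, so their fields oppose: B = |1.59×10⁻⁵ − 6.92×10⁻⁶| = 8.94×10⁻⁶ T.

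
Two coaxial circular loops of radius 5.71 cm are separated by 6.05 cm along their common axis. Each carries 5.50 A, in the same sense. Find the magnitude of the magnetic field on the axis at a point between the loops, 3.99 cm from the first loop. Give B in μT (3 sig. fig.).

Each loop contributes B = μ₀IR²/[2(R²+z²)^(3/2)] on the axis, with z measured from that loop.
Loop 1 (z = 0.0399 m): B₁ = 3.33×10⁻⁵ T. Loop 2 (z = 0.0206 m): B₂ = 5.04×10⁻⁵ T.
The fields add: B = B₁ + B₂ = 8.37×10⁻⁵ T.

B ≈ 83.7 μT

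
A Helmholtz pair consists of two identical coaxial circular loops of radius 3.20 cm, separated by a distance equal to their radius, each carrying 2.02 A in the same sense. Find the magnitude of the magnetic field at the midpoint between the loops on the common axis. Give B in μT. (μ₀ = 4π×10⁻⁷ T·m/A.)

Each loop contributes B = μ₀IR²/[2(R²+z²)^(3/2)] on the axis, with z measured from that loop.
Loop 1 (z = 0.016 m): B₁ = 2.84×10⁻⁵ T. Loop 2 (z = 0.016 m): B₂ = 2.84×10⁻⁵ T.
The fields add: B = B₁ + B₂ = 5.68×10⁻⁵ T.

B ≈ 56.8 μT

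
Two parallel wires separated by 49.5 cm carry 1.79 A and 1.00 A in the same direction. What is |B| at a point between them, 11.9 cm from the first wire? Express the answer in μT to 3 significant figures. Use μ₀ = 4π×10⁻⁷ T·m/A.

Each long wire gives B = μ₀I/(2πd). Distances are d₁ = 0.119 m and d₂ = 0.376 m.
B₁ = 3.01×10⁻⁶ T, B₂ = 5.32×10⁻⁷ T.
Between parallel currents the two contributions point in opposite directions, so they subtract. B = |B₁ − B₂| = |3.01×10⁻⁶ − 5.32×10⁻⁷| = 2.48×10⁻⁶ T.

B ≈ 2.48 μT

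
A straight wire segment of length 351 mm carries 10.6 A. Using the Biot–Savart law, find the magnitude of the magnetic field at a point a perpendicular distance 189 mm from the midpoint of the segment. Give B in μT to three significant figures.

B ≈ 7.63 μT

For a finite straight segment, B = (μ₀I/4πd)(sinθ₁ + sinθ₂), where θ₁, θ₂ are the angles from the perpendicular to each end.
The perpendicular from the point meets the wire at its midpoint, so each end is L/2 = 0.1755 m away along the wire.
sinθ₁ = 0.1755/√(0.1755²+0.189²) = 0.6805; sinθ₂ = 0.1755/√(0.1755²+0.189²) = 0.6805.
B = (4π×10⁻⁷ × 10.6) / (4π × 0.189) × (0.6805 + 0.6805) = 7.63×10⁻⁶ T.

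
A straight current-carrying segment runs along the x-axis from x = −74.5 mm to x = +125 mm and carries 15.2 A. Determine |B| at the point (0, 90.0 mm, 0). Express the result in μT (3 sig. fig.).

B ≈ 24.5 μT

For a finite straight segment, B = (μ₀I/4πd)(sinθ₁ + sinθ₂), where θ₁, θ₂ are the angles from the perpendicular to each end.
The perpendicular distance is d = 0.09 m; the end-offsets along the wire are a = 0.0745 m and b = 0.125 m.
sinθ₁ = 0.0745/√(0.0745²+0.09²) = 0.6377; sinθ₂ = 0.125/√(0.125²+0.09²) = 0.8115.
B = (4π×10⁻⁷ × 15.2) / (4π × 0.09) × (0.6377 + 0.8115) = 2.45×10⁻⁵ T.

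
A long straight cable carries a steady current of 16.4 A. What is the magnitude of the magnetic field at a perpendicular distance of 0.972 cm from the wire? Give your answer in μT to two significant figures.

For an infinitely long straight wire, B = μ₀I/(2πd).
B = (4π×10⁻⁷ × 16.4) / (2π × 0.00972) = 3.37×10⁻⁴ T.

B ≈ 340 μT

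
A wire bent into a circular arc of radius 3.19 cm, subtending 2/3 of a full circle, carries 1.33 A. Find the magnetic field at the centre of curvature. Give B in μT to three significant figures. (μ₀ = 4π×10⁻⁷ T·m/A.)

The Biot–Savart field of a circular arc at its centre is B = μ₀Iφ/(4πR), with φ = 4.189 rad.
B = (4π×10⁻⁷ × 1.33 × 4.189) / (4π × 0.0319) = 1.75×10⁻⁵ T.

B ≈ 17.5 μT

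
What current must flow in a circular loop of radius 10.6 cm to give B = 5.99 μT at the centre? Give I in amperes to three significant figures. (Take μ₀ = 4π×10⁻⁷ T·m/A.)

At the centre of a circular loop B = μ₀I/(2R), so I = 2RB/μ₀.
With R = 0.106 m, I = 2 × 0.106 × 5.99×10⁻⁶ / (4π×10⁻⁷) = 1.01 A.

I ≈ 1.01 A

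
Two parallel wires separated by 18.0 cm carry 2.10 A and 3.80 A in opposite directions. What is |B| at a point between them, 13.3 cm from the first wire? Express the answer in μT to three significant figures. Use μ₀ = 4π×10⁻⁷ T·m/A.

Each long wire gives B = μ₀I/(2πd). Distances are d₁ = 0.133 m and d₂ = 0.047 m.
B₁ = 3.16×10⁻⁶ T, B₂ = 1.62×10⁻⁵ T.
Between antiparallel currents both contributions point the same way, so they add. B = B₁ + B₂ = 3.16×10⁻⁶ + 1.62×10⁻⁵ = 1.93×10⁻⁵ T.

B ≈ 19.3 μT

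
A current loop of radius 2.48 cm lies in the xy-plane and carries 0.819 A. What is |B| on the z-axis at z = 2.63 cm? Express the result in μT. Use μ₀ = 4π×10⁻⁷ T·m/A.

B ≈ 6.70 μT

On the axis of a circular loop, B = μ₀IR² / [2(R²+z²)^(3/2)].
R² + z² = (0.0248)² + (0.0263)² = 0.001307 m², and (R²+z²)^(3/2) = 4.72×10⁻⁵ m³.
B = (4π×10⁻⁷ × 0.819 × 0.000615) / (2 × 4.72×10⁻⁵) = 6.70×10⁻⁶ T.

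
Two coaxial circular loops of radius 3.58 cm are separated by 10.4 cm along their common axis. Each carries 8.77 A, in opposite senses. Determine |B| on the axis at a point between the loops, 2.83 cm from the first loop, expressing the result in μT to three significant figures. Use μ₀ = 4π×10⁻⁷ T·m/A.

B ≈ 62.3 μT

Each loop contributes B = μ₀IR²/[2(R²+z²)^(3/2)] on the axis, with z measured from that loop.
Loop 1 (z = 0.0283 m): B₁ = 7.43×10⁻⁵ T. Loop 2 (z = 0.0757 m): B₂ = 1.20×10⁻⁵ T.
The fields oppose: B = |B₁ − B₂| = 6.23×10⁻⁵ T.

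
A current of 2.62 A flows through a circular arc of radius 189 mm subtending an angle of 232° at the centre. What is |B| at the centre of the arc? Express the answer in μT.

B ≈ 5.61 μT

The Biot–Savart field of a circular arc at its centre is B = μ₀Iφ/(4πR), with φ = 4.049 rad.
B = (4π×10⁻⁷ × 2.62 × 4.049) / (4π × 0.189) = 5.61×10⁻⁶ T.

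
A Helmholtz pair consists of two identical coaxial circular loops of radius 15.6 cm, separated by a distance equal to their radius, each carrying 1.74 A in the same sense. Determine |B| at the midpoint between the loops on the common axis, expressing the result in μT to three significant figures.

Each loop contributes B = μ₀IR²/[2(R²+z²)^(3/2)] on the axis, with z measured from that loop.
Loop 1 (z = 0.078 m): B₁ = 5.01×10⁻⁶ T. Loop 2 (z = 0.078 m): B₂ = 5.01×10⁻⁶ T.
The fields add: B = B₁ + B₂ = 1.00×10⁻⁵ T.

B ≈ 10.0 μT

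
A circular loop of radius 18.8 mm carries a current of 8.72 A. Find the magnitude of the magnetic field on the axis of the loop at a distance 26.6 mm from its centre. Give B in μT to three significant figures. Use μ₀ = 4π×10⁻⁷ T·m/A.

On the axis of a circular loop, B = μ₀IR² / [2(R²+z²)^(3/2)].
R² + z² = (0.0188)² + (0.0266)² = 0.001061 m², and (R²+z²)^(3/2) = 3.46×10⁻⁵ m³.
B = (4π×10⁻⁷ × 8.72 × 0.0003534) / (2 × 3.46×10⁻⁵) = 5.60×10⁻⁵ T.

B ≈ 56.0 μT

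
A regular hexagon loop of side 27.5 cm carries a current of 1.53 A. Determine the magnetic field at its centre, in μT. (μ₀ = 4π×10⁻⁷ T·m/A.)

Each side is a finite straight segment at perpendicular distance d = a/(2 tan(π/6)) = 0.2382 m from the centre, with end-angles ±π/6.
One side contributes B₁ = (μ₀I/4πd)·2 sin(π/6) = 6.42×10⁻⁷ T.
All 6 sides add in the same direction: B = 6 × 6.42×10⁻⁷ = 3.85×10⁻⁶ T.

B ≈ 3.85 μT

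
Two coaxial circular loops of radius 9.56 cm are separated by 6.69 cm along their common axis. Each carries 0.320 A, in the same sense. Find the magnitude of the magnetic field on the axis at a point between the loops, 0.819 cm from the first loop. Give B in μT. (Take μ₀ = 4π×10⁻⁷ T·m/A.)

Each loop contributes B = μ₀IR²/[2(R²+z²)^(3/2)] on the axis, with z measured from that loop.
Loop 1 (z = 0.00819 m): B₁ = 2.08×10⁻⁶ T. Loop 2 (z = 0.05871 m): B₂ = 1.30×10⁻⁶ T.
The fields add: B = B₁ + B₂ = 3.38×10⁻⁶ T.

B ≈ 3.38 μT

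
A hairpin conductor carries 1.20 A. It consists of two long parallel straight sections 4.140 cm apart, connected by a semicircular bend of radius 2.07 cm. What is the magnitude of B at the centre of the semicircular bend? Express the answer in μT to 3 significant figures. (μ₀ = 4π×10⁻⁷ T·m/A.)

The semicircular arc contributes B_arc = μ₀I·π/(4πR) = μ₀I/(4R) = 1.82×10⁻⁵ T.
Each semi-infinite lead is at perpendicular distance R = 0.0207 m from the centre, with the perpendicular foot at its near end, so it contributes μ₀I/(4πR); both point the same way, together 1.16×10⁻⁵ T.
Arc and leads all point the same direction: B = 1.82×10⁻⁵ + 1.16×10⁻⁵ = 2.98×10⁻⁵ T.

B ≈ 29.8 μT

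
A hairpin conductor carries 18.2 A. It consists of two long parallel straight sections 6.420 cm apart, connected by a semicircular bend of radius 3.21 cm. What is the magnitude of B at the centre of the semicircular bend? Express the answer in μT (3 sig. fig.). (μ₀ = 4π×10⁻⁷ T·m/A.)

The semicircular arc contributes B_arc = μ₀I·π/(4πR) = μ₀I/(4R) = 1.78×10⁻⁴ T.
Each semi-infinite lead is at perpendicular distance R = 0.0321 m from the centre, with the perpendicular foot at its near end, so it contributes μ₀I/(4πR); both point the same way, together 1.13×10⁻⁴ T.
Arc and leads all point the same direction: B = 1.78×10⁻⁴ + 1.13×10⁻⁴ = 2.92×10⁻⁴ T.

B ≈ 292 μT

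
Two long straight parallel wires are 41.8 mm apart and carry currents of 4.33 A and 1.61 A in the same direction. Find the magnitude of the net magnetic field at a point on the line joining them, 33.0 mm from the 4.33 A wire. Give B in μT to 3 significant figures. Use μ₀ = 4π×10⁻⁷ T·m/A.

Each long wire gives B = μ₀I/(2πd). Distances are d₁ = 0.033 m and d₂ = 0.0088 m.
B₁ = 2.62×10⁻⁵ T, B₂ = 3.66×10⁻⁵ T.
Between parallel currents the two contributions point in opposite directions, so they subtract. B = |B₁ − B₂| = |2.62×10⁻⁵ − 3.66×10⁻⁵| = 1.03×10⁻⁵ T.

B ≈ 10.3 μT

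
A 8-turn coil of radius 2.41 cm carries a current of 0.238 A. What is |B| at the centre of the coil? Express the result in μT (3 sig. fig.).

For an N-turn flat coil, B = Nμ₀I/(2R) with R = 0.0241 m.
B = 8 × 6.20×10⁻⁶ T = 4.96×10⁻⁵ T.

B ≈ 49.6 μT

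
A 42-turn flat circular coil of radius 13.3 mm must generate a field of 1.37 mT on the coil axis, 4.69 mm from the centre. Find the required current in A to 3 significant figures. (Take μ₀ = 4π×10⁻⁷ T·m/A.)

For an N-turn coil, B = Nμ₀IR²/[2(R²+z²)^(3/2)] with R = 0.0133 m, z = 0.00469 m, so I = 2B(R²+z²)^(3/2)/(Nμ₀R²) = 2 × 1.37×10⁻³ × 2.80×10⁻⁶ / (42 × 4π×10⁻⁷ × 0.0001769) = 0.823 A.

I ≈ 0.823 A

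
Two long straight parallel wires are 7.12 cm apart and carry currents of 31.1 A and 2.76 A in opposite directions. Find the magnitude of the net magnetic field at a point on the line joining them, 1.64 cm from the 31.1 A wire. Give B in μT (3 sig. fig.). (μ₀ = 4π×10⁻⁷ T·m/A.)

Each long wire gives B = μ₀I/(2πd). Distances are d₁ = 0.0164 m and d₂ = 0.0548 m.
B₁ = 3.79×10⁻⁴ T, B₂ = 1.01×10⁻⁵ T.
Between antiparallel currents both contributions point the same way, so they add. B = B₁ + B₂ = 3.79×10⁻⁴ + 1.01×10⁻⁵ = 3.89×10⁻⁴ T.

B ≈ 389 μT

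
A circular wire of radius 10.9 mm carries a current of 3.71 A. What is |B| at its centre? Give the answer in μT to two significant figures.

B ≈ 210 μT

At the centre of a circular loop the Biot–Savart law gives B = μ₀I/(2R).
B = (4π×10⁻⁷ × 3.71) / (2 × 0.0109) = 2.14×10⁻⁴ T.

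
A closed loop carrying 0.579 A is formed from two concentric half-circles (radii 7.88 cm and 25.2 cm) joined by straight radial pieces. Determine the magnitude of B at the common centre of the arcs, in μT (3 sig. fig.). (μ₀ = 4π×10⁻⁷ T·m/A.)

B ≈ 1.59 μT

The radial connectors point toward the centre, so dl × r̂ = 0 and they contribute nothing.
Each semicircle gives μ₀I/(4R): inner arc 2.31×10⁻⁶ T, outer arc 7.22×10⁻⁷ T.
The two arcs carry current in opposite angular senses, so their fields oppose: B = |2.31×10⁻⁶ − 7.22×10⁻⁷| = 1.59×10⁻⁶ T.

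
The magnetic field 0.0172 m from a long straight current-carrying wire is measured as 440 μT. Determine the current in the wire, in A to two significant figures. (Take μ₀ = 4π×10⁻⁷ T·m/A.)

For a long straight wire B = μ₀I/(2πd), so I = 2πdB/μ₀.
I = 2π × 0.0172 × 4.40×10⁻⁴ / (4π×10⁻⁷) = 37.8 A.

I ≈ 38 A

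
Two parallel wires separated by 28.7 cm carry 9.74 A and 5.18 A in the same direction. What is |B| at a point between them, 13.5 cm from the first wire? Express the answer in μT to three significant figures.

Each long wire gives B = μ₀I/(2πd). Distances are d₁ = 0.135 m and d₂ = 0.152 m.
B₁ = 1.44×10⁻⁵ T, B₂ = 6.82×10⁻⁶ T.
Between parallel currents the two contributions point in opposite directions, so they subtract. B = |B₁ − B₂| = |1.44×10⁻⁵ − 6.82×10⁻⁶| = 7.61×10⁻⁶ T.

B ≈ 7.61 μT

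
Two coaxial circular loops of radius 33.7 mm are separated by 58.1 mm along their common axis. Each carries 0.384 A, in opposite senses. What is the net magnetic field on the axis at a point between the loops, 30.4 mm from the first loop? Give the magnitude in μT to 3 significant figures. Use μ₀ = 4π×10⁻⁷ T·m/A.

Each loop contributes B = μ₀IR²/[2(R²+z²)^(3/2)] on the axis, with z measured from that loop.
Loop 1 (z = 0.0304 m): B₁ = 2.93×10⁻⁶ T. Loop 2 (z = 0.0277 m): B₂ = 3.30×10⁻⁶ T.
The fields oppose: B = |B₁ − B₂| = 3.70×10⁻⁷ T.

B ≈ 0.370 μT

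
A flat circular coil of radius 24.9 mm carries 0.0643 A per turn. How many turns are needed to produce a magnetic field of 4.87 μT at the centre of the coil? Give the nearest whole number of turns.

For an N-turn coil, B = Nμ₀I/(2R). A single turn gives B₁ = 1.62×10⁻⁶ T with R = 0.0249 m.
N = B/B₁ = 4.87×10⁻⁶ / 1.62×10⁻⁶ = 3.00.

N = 3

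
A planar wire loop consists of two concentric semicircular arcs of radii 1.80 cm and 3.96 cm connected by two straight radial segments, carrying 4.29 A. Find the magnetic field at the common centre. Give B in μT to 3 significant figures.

B ≈ 40.8 μT

The radial connectors point toward the centre, so dl × r̂ = 0 and they contribute nothing.
Each semicircle gives μ₀I/(4R): inner arc 7.49×10⁻⁵ T, outer arc 3.40×10⁻⁵ T.
The two arcs carry current in opposite angular senses, so their fields oppose: B = |7.49×10⁻⁵ − 3.40×10⁻⁵| = 4.08×10⁻⁵ T.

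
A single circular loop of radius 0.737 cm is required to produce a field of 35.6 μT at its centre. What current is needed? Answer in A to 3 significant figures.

I ≈ 0.418 A

At the centre of a circular loop B = μ₀I/(2R), so I = 2RB/μ₀.
With R = 0.00737 m, I = 2 × 0.00737 × 3.56×10⁻⁵ / (4π×10⁻⁷) = 0.418 A.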